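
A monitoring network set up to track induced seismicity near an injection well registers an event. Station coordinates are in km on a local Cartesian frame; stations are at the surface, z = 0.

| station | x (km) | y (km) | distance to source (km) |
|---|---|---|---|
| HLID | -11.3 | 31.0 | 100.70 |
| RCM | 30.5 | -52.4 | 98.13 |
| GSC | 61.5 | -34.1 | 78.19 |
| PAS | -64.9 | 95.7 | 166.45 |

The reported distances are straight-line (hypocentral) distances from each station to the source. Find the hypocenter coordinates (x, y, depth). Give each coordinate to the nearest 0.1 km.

Each station gives a sphere (x−x_i)² + (y−y_i)² + z² = d_i² (stations at z=0).
Subtracting the HLID sphere from RCM and GSC: z² cancels, leaving linear equations in x and y:
83.6 x − 166.8 y = 3098.31
145.6 x − 130.2 y = 7883.18
Solving: x ≈ 68.017, y ≈ 15.515 km (keep extra digits for the depth step; rounded: 68.0, 15.5).
Then from the HLID sphere: z² = 100.70² − (x + 11.3)² − (y − 31.0)² with x = 68.017, y = 15.515, so z ≈ 60.079 ≈ 60.1 km.
Check against PAS (with the unrounded solution): distance 166.45 ≈ 166.45 km. ✓

(68.0, 15.5, 60.1)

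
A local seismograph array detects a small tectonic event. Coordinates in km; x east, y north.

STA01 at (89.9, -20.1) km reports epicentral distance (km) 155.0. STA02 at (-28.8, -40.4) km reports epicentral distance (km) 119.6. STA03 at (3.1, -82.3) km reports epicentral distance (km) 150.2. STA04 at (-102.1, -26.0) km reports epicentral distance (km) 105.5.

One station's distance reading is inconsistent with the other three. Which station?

Solve using three stations at a time. Using STA01, STA03, STA04 (subtract circle equations pairwise → linear system) gives (x, y) ≈ (-42.3, 60.9).
Distances from that point to each station vs reported:
  STA01: calculated 155.0 vs reported 155.0 → residual 0.0 km
  STA02: calculated 102.2 vs reported 119.6 → residual 17.4 km
  STA03: calculated 150.2 vs reported 150.2 → residual 0.0 km
  STA04: calculated 105.5 vs reported 105.5 → residual 0.0 km
STA01, STA03, STA04 are mutually consistent (residuals ≈ 0); STA02 is off by 17.4 km.

STA02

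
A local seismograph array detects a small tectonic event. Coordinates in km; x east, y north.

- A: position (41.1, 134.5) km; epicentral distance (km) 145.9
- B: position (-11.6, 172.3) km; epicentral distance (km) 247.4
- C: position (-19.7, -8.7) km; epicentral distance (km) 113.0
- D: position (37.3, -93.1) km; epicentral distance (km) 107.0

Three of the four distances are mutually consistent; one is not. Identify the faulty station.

B

Solve using three stations at a time. Using A, C, D (subtract circle equations pairwise → linear system) gives (x, y) ≈ (93.1, -1.8).
Distances from that point to each station vs reported:
  A: calculated 145.9 vs reported 145.9 → residual 0.0 km
  B: calculated 203.1 vs reported 247.4 → residual 44.3 km
  C: calculated 113.0 vs reported 113.0 → residual 0.0 km
  D: calculated 107.0 vs reported 107.0 → residual 0.0 km
A, C, D are mutually consistent (residuals ≈ 0); B is off by 44.3 km.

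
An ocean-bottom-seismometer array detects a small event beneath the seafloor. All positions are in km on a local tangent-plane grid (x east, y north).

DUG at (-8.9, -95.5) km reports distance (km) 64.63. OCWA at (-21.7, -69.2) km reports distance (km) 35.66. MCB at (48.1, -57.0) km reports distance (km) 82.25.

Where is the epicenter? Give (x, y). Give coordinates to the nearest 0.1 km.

Circle about each station: (x + 8.9)² + (y + 95.5)² = 64.63²; (x + 21.7)² + (y + 69.2)² = 35.66²; (x − 48.1)² + (y + 57.0)² = 82.25².
Subtracting the DUG equation from the OCWA and MCB equations removes the quadratic terms:
-25.6 x + 52.6 y = -1034.53
114.0 x + 77.0 y = -6224.88
Solving the 2×2 system: x ≈ -31.1, y ≈ -34.8 km.
Check against DUG (with the unrounded x, y): √((x + 8.9)²+(y + 95.5)²) = 64.63 ≈ 64.63 km. ✓

-31.1 km east, -34.8 km north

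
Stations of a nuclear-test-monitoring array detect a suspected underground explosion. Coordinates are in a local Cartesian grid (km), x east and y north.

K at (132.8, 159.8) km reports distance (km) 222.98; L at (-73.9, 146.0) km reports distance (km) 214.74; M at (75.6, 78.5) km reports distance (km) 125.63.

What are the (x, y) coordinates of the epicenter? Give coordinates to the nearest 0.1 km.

x ≈ 33.6 km, y ≈ -39.9 km

Circle about each station: (x − 132.8)² + (y − 159.8)² = 222.98²; (x + 73.9)² + (y − 146.0)² = 214.74²; (x − 75.6)² + (y − 78.5)² = 125.63².
Subtracting the K equation from the L and M equations removes the quadratic terms:
-413.4 x − 27.6 y = -12787.86
-114.4 x − 162.6 y = 2642.91
Solving the 2×2 system: x ≈ 33.6, y ≈ -39.9 km.
Check against K (with the unrounded x, y): √((x − 132.8)²+(y − 159.8)²) = 222.98 ≈ 222.98 km. ✓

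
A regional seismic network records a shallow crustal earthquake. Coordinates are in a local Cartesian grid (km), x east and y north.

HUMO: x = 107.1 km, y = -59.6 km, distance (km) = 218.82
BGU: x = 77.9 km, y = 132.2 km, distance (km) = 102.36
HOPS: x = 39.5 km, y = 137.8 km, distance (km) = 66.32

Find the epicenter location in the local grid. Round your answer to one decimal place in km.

(-23.2, 116.2)

Circle about each station: (x − 107.1)² + (y + 59.6)² = 218.82²; (x − 77.9)² + (y − 132.2)² = 102.36²; (x − 39.5)² + (y − 137.8)² = 66.32².
Subtracting the HUMO equation from the BGU and HOPS equations removes the quadratic terms:
-58.4 x + 383.6 y = 45927.30
-135.2 x + 394.8 y = 49010.37
Solving the 2×2 system: x ≈ -23.2, y ≈ 116.2 km.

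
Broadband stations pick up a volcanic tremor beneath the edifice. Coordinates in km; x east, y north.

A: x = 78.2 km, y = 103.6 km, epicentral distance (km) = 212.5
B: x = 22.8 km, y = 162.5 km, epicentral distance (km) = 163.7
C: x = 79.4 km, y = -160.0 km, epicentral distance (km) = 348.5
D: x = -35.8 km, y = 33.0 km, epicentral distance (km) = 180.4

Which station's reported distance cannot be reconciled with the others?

D

Solve using three stations at a time. Using A, B, C (subtract circle equations pairwise → linear system) gives (x, y) ≈ (-133.8, 115.6).
Distances from that point to each station vs reported:
  A: calculated 212.3 vs reported 212.5 → residual 0.2 km
  B: calculated 163.5 vs reported 163.7 → residual 0.2 km
  C: calculated 348.4 vs reported 348.5 → residual 0.1 km
  D: calculated 128.1 vs reported 180.4 → residual 52.3 km
A, B, C are mutually consistent (residuals ≈ 0); D is off by 52.3 km.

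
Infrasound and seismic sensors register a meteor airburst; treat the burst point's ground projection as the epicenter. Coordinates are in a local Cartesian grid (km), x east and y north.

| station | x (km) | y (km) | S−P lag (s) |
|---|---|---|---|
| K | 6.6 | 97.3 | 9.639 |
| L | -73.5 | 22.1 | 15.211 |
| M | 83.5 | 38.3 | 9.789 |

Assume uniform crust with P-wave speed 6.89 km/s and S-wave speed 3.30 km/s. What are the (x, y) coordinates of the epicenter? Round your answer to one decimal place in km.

(21.5, 38.1)

Distance from S−P lag: d = Δt · v_P v_S / (v_P − v_S) = Δt · (6.89·3.30)/(6.89−3.30) ≈ 6.3334·Δt.
So d_K = 61.05, d_L = 96.34, d_M = 62.00 km.
Circle about each station: (x − 6.6)² + (y − 97.3)² = 61.05²; (x + 73.5)² + (y − 22.1)² = 96.34²; (x − 83.5)² + (y − 38.3)² = 62.00².
Subtracting the K equation from the L and M equations removes the quadratic terms:
-160.2 x − 150.4 y = -9174.48
153.8 x − 118.0 y = -1188.61
Solving the 2×2 system: x ≈ 21.5, y ≈ 38.1 km.
Check against K (with the unrounded x, y): √((x − 6.6)²+(y − 97.3)²) = 61.05 ≈ 61.05 km. ✓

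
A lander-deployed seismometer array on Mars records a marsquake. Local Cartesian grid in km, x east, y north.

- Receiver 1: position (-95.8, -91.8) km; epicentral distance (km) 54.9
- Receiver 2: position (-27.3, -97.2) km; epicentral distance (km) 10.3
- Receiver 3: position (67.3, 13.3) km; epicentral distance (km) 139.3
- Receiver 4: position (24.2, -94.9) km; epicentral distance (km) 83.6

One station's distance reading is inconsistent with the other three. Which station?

Receiver 2

Solve using three stations at a time. Using Receiver 1, Receiver 3, Receiver 4 (subtract circle equations pairwise → linear system) gives (x, y) ≈ (-51.5, -59.4).
Distances from that point to each station vs reported:
  Receiver 1: calculated 54.9 vs reported 54.9 → residual 0.0 km
  Receiver 2: calculated 44.8 vs reported 10.3 → residual 34.5 km
  Receiver 3: calculated 139.3 vs reported 139.3 → residual 0.0 km
  Receiver 4: calculated 83.6 vs reported 83.6 → residual 0.0 km
Receiver 1, Receiver 3, Receiver 4 are mutually consistent (residuals ≈ 0); Receiver 2 is off by 34.5 km.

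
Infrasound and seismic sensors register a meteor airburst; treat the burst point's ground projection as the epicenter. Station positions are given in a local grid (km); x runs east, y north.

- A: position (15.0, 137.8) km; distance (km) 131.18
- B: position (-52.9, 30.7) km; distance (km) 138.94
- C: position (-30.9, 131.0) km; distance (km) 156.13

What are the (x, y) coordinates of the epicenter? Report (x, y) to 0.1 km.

Circle about each station: (x − 15.0)² + (y − 137.8)² = 131.18²; (x + 52.9)² + (y − 30.7)² = 138.94²; (x + 30.9)² + (y − 131.0)² = 156.13².
Subtracting the A equation from the B and C equations removes the quadratic terms:
-135.8 x − 214.2 y = -17569.07
-91.8 x − 13.6 y = -8266.41
Solving the 2×2 system: x ≈ 86.0, y ≈ 27.5 km.
Check against A (with the unrounded x, y): √((x − 15.0)²+(y − 137.8)²) = 131.15 ≈ 131.18 km. ✓

(86.0, 27.5)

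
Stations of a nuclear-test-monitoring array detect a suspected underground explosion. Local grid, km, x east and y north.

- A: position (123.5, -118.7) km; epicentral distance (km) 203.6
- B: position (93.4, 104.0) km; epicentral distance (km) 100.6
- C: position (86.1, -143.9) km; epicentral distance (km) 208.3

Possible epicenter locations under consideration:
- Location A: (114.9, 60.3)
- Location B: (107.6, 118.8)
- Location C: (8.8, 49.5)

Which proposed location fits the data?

Location C

For each candidate, compare |candidate − station| to the reported distance:
Location A: residuals A 24.4, B 51.9, C 2.1 → max 51.9 km
Location B: residuals A 34.4, B 80.1, C 55.3 → max 80.1 km
Location C: residuals A 0.0, B 0.0, C 0.0 → max 0.0 km
Only Location C has all residuals ≈ 0.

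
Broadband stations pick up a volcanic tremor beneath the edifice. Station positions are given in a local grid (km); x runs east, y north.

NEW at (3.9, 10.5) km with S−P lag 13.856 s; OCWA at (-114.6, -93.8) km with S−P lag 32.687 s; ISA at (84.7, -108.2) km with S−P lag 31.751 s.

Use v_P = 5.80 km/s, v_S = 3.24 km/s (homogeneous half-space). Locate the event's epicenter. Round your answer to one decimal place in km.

8.6 km east, 112.1 km north

Distance from S−P lag: d = Δt · v_P v_S / (v_P − v_S) = Δt · (5.80·3.24)/(5.80−3.24) ≈ 7.3406·Δt.
So d_NEW = 101.71, d_OCWA = 239.94, d_ISA = 233.07 km.
Circle about each station: (x − 3.9)² + (y − 10.5)² = 101.71²; (x + 114.6)² + (y + 93.8)² = 239.94²; (x − 84.7)² + (y + 108.2)² = 233.07².
Subtracting the NEW equation from the OCWA and ISA equations removes the quadratic terms:
-237.0 x − 208.6 y = -25420.14
161.6 x − 237.4 y = -25220.83
Solving the 2×2 system: x ≈ 8.6, y ≈ 112.1 km.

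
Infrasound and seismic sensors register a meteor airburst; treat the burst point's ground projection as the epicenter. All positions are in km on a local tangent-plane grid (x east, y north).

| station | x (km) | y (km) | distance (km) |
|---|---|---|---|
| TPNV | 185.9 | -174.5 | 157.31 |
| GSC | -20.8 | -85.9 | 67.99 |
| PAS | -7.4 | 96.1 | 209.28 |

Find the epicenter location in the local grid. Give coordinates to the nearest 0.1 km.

Circle about each station: (x − 185.9)² + (y + 174.5)² = 157.31²; (x + 20.8)² + (y + 85.9)² = 67.99²; (x + 7.4)² + (y − 96.1)² = 209.28².
Subtracting the TPNV equation from the GSC and PAS equations removes the quadratic terms:
-413.4 x + 177.2 y = -37073.81
-386.6 x + 541.2 y = -74770.77
Solving the 2×2 system: x ≈ 43.9, y ≈ -106.8 km.

(43.9, -106.8)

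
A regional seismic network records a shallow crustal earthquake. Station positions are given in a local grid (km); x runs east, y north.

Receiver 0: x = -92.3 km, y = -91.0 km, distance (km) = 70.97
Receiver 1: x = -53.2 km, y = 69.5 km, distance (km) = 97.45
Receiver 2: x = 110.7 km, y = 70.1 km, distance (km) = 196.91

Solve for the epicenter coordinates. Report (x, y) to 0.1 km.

Circle about each station: (x + 92.3)² + (y + 91.0)² = 70.97²; (x + 53.2)² + (y − 69.5)² = 97.45²; (x − 110.7)² + (y − 70.1)² = 196.91².
Subtracting pairs of circle equations eliminates x²+y² and gives linear equations (the radical axes):
78.2 x + 321.0 y = -13599.56
406.0 x + 322.2 y = -33368.60
Solving the 2×2 system: x ≈ -60.2, y ≈ -27.7 km.

x ≈ -60.2 km, y ≈ -27.7 km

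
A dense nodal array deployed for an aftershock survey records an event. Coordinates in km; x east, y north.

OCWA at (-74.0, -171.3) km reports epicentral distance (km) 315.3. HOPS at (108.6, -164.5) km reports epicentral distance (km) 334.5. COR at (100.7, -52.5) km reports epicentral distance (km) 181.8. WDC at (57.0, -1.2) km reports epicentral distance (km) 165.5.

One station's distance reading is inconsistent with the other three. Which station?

Solve using three stations at a time. Using OCWA, HOPS, WDC (subtract circle equations pairwise → linear system) gives (x, y) ≈ (-28.4, 140.8).
Distances from that point to each station vs reported:
  OCWA: calculated 315.4 vs reported 315.3 → residual 0.1 km
  HOPS: calculated 334.6 vs reported 334.5 → residual 0.1 km
  COR: calculated 232.4 vs reported 181.8 → residual 50.6 km
  WDC: calculated 165.6 vs reported 165.5 → residual 0.1 km
OCWA, HOPS, WDC are mutually consistent (residuals ≈ 0); COR is off by 50.6 km.

COR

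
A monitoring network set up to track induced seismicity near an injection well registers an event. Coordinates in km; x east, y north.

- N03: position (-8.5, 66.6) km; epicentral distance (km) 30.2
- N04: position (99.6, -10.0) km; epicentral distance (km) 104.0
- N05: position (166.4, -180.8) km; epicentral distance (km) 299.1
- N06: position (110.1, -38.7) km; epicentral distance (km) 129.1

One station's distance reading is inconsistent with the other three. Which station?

Solve using three stations at a time. Using N03, N04, N06 (subtract circle equations pairwise → linear system) gives (x, y) ≈ (10.1, 42.9).
Distances from that point to each station vs reported:
  N03: calculated 30.1 vs reported 30.2 → residual 0.1 km
  N04: calculated 104.0 vs reported 104.0 → residual 0.0 km
  N05: calculated 272.9 vs reported 299.1 → residual 26.2 km
  N06: calculated 129.1 vs reported 129.1 → residual 0.0 km
N03, N04, N06 are mutually consistent (residuals ≈ 0); N05 is off by 26.2 km.

N05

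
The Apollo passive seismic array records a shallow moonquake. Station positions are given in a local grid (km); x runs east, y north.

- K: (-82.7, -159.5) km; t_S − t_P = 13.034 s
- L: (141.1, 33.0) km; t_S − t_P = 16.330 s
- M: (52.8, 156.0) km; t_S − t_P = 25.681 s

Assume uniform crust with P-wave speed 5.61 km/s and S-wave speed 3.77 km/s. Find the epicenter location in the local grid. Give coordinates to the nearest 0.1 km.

65.7 km east, -138.9 km north

Distance from S−P lag: d = Δt · v_P v_S / (v_P − v_S) = Δt · (5.61·3.77)/(5.61−3.77) ≈ 11.4944·Δt.
So d_K = 149.82, d_L = 187.70, d_M = 295.19 km.
Circle about each station: (x + 82.7)² + (y + 159.5)² = 149.82²; (x − 141.1)² + (y − 33.0)² = 187.70²; (x − 52.8)² + (y − 156.0)² = 295.19².
Subtracting the K equation from the L and M equations removes the quadratic terms:
447.6 x + 385.0 y = -24066.59
271.0 x + 631.0 y = -69846.80
Solving the 2×2 system: x ≈ 65.7, y ≈ -138.9 km.
Check against K (with the unrounded x, y): √((x + 82.7)²+(y + 159.5)²) = 149.84 ≈ 149.82 km. ✓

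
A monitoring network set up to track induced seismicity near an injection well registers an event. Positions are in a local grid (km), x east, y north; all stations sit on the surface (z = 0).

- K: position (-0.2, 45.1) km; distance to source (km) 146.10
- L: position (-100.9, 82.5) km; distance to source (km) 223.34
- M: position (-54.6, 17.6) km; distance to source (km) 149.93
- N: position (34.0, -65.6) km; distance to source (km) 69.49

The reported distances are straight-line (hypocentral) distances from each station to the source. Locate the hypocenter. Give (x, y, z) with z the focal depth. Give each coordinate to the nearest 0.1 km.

Each station gives a sphere (x−x_i)² + (y−y_i)² + z² = d_i² (stations at z=0).
Subtracting the K sphere from L and M: z² cancels, leaving linear equations in x and y:
-201.4 x + 74.8 y = -13582.54
-108.8 x − 55.0 y = 123.08
Solving: x ≈ 38.398, y ≈ -78.197 km (keep extra digits for the depth step; rounded: 38.4, -78.2).
Then from the K sphere: z² = 146.10² − (x + 0.2)² − (y − 45.1)² with x = 38.398, y = -78.197, so z ≈ 68.215 ≈ 68.2 km.

x ≈ 38.4 km, y ≈ -78.2 km, depth ≈ 68.2 km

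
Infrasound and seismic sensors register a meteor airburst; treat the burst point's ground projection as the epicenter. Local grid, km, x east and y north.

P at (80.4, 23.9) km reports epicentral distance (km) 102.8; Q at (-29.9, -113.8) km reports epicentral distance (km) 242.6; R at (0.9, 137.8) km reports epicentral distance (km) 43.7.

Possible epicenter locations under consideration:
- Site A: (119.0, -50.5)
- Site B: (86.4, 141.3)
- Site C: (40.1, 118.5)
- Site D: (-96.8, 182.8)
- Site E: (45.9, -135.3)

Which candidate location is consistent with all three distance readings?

For each candidate, compare |candidate − station| to the reported distance:
Site A: residuals P 19.0, Q 80.8, R 178.6 → max 178.6 km
Site B: residuals P 14.8, Q 37.8, R 41.9 → max 41.9 km
Site C: residuals P 0.0, Q 0.0, R 0.0 → max 0.0 km
Site D: residuals P 135.2, Q 61.5, R 63.9 → max 135.2 km
Site E: residuals P 60.1, Q 163.8, R 233.1 → max 233.1 km
Only Site C has all residuals ≈ 0.

Site C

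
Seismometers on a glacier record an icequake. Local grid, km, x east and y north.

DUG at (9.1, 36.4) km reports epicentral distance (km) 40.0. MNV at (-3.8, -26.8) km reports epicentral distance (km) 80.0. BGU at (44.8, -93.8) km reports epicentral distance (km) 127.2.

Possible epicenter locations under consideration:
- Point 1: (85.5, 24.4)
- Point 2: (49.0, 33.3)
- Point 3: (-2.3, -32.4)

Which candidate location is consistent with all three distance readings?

Point 2

For each candidate, compare |candidate − station| to the reported distance:
Point 1: residuals DUG 37.3, MNV 22.9, BGU 2.2 → max 37.3 km
Point 2: residuals DUG 0.0, MNV 0.0, BGU 0.0 → max 0.0 km
Point 3: residuals DUG 29.7, MNV 74.2, BGU 49.8 → max 74.2 km
Only Point 2 has all residuals ≈ 0.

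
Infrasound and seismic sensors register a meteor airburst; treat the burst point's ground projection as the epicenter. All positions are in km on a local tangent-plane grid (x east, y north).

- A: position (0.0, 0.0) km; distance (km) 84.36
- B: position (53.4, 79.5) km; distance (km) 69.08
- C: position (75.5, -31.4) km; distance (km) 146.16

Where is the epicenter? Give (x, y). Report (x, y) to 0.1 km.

x ≈ -15.6 km, y ≈ 82.9 km

Circle about each station: x² + y² = 84.36²; (x − 53.4)² + (y − 79.5)² = 69.08²; (x − 75.5)² + (y + 31.4)² = 146.16².
Subtracting the A equation from the B and C equations removes the quadratic terms:
106.8 x + 159.0 y = 11516.37
151.0 x − 62.8 y = -7559.93
Solving the 2×2 system: x ≈ -15.6, y ≈ 82.9 km.
Check against A (with the unrounded x, y): √(x²+y²) = 84.35 ≈ 84.36 km. ✓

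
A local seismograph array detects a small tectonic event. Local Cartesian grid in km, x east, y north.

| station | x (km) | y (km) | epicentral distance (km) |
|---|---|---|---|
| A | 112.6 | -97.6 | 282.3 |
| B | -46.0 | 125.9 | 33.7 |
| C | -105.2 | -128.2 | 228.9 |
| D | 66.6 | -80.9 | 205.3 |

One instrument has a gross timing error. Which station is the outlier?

Solve using three stations at a time. Using B, C, D (subtract circle equations pairwise → linear system) gives (x, y) ≈ (-43.7, 92.3).
Distances from that point to each station vs reported:
  A: calculated 245.9 vs reported 282.3 → residual 36.4 km
  B: calculated 33.7 vs reported 33.7 → residual 0.0 km
  C: calculated 228.9 vs reported 228.9 → residual 0.0 km
  D: calculated 205.3 vs reported 205.3 → residual 0.0 km
B, C, D are mutually consistent (residuals ≈ 0); A is off by 36.4 km.

A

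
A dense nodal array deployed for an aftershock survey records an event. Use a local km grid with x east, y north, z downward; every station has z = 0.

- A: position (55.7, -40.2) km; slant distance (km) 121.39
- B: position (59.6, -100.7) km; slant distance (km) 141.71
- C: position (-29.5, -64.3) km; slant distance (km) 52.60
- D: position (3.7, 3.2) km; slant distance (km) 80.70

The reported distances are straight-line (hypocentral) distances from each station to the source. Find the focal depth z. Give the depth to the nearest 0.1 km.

Each station gives a sphere (x−x_i)² + (y−y_i)² + z² = d_i² (stations at z=0).
Subtracting the A sphere from B and C: z² cancels, leaving linear equations in x and y:
7.8 x − 121.0 y = 3627.93
-170.4 x − 48.2 y = 12254.98
Solving: x ≈ -62.302, y ≈ -33.999 km (keep extra digits for the depth step; rounded: -62.3, -34.0).
Then from the A sphere: z² = 121.39² − (x − 55.7)² − (y + 40.2)² with x = -62.302, y = -33.999, so z ≈ 27.796 ≈ 27.8 km.

z ≈ 27.8 km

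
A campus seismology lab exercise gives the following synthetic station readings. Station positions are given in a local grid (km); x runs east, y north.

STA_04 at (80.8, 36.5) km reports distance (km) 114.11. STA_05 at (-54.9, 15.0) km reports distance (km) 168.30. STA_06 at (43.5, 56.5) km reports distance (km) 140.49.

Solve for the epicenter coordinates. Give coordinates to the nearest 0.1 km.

Circle about each station: (x − 80.8)² + (y − 36.5)² = 114.11²; (x + 54.9)² + (y − 15.0)² = 168.30²; (x − 43.5)² + (y − 56.5)² = 140.49².
Subtracting the STA_04 equation from the STA_05 and STA_06 equations removes the quadratic terms:
-271.4 x − 43.0 y = -19925.68
-74.6 x + 40.0 y = -9492.74
Solving the 2×2 system: x ≈ 85.7, y ≈ -77.5 km.

85.7 km east, -77.5 km north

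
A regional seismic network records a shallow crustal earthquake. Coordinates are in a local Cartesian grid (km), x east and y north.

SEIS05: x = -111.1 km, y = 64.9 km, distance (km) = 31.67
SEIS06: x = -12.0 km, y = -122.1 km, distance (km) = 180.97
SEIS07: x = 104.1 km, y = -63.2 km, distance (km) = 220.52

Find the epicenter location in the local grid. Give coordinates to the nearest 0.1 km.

x ≈ -90.2 km, y ≈ 41.1 km

Circle about each station: (x + 111.1)² + (y − 64.9)² = 31.67²; (x + 12.0)² + (y + 122.1)² = 180.97²; (x − 104.1)² + (y + 63.2)² = 220.52².
Subtracting pairs of circle equations eliminates x²+y² and gives linear equations (the radical axes):
198.2 x − 374.0 y = -33249.96
430.4 x − 256.2 y = -49350.25
Solving the 2×2 system: x ≈ -90.2, y ≈ 41.1 km.
Check against SEIS05 (with the unrounded x, y): √((x + 111.1)²+(y − 64.9)²) = 31.67 ≈ 31.67 km. ✓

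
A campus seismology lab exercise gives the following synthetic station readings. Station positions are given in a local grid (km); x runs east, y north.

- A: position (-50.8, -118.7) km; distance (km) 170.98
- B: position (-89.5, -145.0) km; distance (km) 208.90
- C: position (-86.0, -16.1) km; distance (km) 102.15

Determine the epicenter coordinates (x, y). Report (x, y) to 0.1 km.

-4.9 km east, 46.0 km north

Circle about each station: (x + 50.8)² + (y + 118.7)² = 170.98²; (x + 89.5)² + (y + 145.0)² = 208.90²; (x + 86.0)² + (y + 16.1)² = 102.15².
Subtracting the A equation from the B and C equations removes the quadratic terms:
-77.4 x − 52.6 y = -2040.13
-70.4 x + 205.2 y = 9784.42
Solving the 2×2 system: x ≈ -4.9, y ≈ 46.0 km.
Check against A (with the unrounded x, y): √((x + 50.8)²+(y + 118.7)²) = 170.98 ≈ 170.98 km. ✓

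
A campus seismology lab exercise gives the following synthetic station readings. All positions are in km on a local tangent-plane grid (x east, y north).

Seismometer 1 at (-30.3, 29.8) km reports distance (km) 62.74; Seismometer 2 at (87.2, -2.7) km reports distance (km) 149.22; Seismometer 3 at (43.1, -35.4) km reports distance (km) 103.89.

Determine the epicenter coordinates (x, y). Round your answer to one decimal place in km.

Circle about each station: (x + 30.3)² + (y − 29.8)² = 62.74²; (x − 87.2)² + (y + 2.7)² = 149.22²; (x − 43.1)² + (y + 35.4)² = 103.89².
Subtracting pairs of circle equations eliminates x²+y² and gives linear equations (the radical axes):
235.0 x − 65.0 y = -12525.30
146.8 x − 130.4 y = -5552.18
Solving the 2×2 system: x ≈ -60.3, y ≈ -25.3 km.

x ≈ -60.3 km, y ≈ -25.3 km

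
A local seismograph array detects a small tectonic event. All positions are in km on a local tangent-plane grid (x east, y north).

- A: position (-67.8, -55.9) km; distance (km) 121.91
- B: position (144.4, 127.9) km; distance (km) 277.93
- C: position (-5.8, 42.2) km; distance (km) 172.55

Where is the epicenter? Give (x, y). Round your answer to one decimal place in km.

(31.8, -126.2)

Circle about each station: (x + 67.8)² + (y + 55.9)² = 121.91²; (x − 144.4)² + (y − 127.9)² = 277.93²; (x + 5.8)² + (y − 42.2)² = 172.55².
Subtracting the A equation from the B and C equations removes the quadratic terms:
424.4 x + 367.6 y = -32894.92
124.0 x + 196.2 y = -20818.62
Solving the 2×2 system: x ≈ 31.8, y ≈ -126.2 km.
Check against A (with the unrounded x, y): √((x + 67.8)²+(y + 55.9)²) = 121.93 ≈ 121.91 km. ✓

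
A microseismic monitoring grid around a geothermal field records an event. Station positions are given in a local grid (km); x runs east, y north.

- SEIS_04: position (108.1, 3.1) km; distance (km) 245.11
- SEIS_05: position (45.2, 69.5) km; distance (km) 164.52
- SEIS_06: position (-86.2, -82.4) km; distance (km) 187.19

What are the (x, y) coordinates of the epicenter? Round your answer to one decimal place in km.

Circle about each station: (x − 108.1)² + (y − 3.1)² = 245.11²; (x − 45.2)² + (y − 69.5)² = 164.52²; (x + 86.2)² + (y + 82.4)² = 187.19².
Subtracting pairs of circle equations eliminates x²+y² and gives linear equations (the radical axes):
-125.8 x + 132.8 y = 28190.15
-388.6 x − 171.0 y = 27563.80
Solving the 2×2 system: x ≈ -116.0, y ≈ 102.4 km.
Check against SEIS_04 (with the unrounded x, y): √((x − 108.1)²+(y − 3.1)²) = 245.11 ≈ 245.11 km. ✓

(-116.0, 102.4)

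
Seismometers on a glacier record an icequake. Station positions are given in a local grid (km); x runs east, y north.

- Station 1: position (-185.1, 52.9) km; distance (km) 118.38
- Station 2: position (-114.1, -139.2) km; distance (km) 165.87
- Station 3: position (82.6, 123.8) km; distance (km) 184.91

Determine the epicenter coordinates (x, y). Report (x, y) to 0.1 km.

Circle about each station: (x + 185.1)² + (y − 52.9)² = 118.38²; (x + 114.1)² + (y + 139.2)² = 165.87²; (x − 82.6)² + (y − 123.8)² = 184.91².
Subtracting pairs of circle equations eliminates x²+y² and gives linear equations (the radical axes):
142.0 x − 384.2 y = -18164.00
535.4 x + 141.8 y = -35089.10
Solving the 2×2 system: x ≈ -71.1, y ≈ 21.0 km.
Check against Station 1 (with the unrounded x, y): √((x + 185.1)²+(y − 52.9)²) = 118.38 ≈ 118.38 km. ✓

x ≈ -71.1 km, y ≈ 21.0 km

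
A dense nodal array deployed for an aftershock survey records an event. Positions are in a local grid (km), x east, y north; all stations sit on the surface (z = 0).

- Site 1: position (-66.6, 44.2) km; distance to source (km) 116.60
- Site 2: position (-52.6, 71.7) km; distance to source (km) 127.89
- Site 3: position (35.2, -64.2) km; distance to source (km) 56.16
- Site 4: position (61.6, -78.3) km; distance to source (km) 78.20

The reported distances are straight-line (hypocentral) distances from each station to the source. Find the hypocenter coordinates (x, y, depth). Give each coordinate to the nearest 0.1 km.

Each station gives a sphere (x−x_i)² + (y−y_i)² + z² = d_i² (stations at z=0).
Subtracting the Site 1 sphere from Site 2 and Site 3: z² cancels, leaving linear equations in x and y:
28.0 x + 55.0 y = -1241.84
203.6 x − 216.8 y = 9413.09
Solving: x ≈ 14.390, y ≈ -29.905 km (keep extra digits for the depth step; rounded: 14.4, -29.9).
Then from the Site 1 sphere: z² = 116.60² − (x + 66.6)² − (y − 44.2)² with x = 14.390, y = -29.905, so z ≈ 39.302 ≈ 39.3 km.

(14.4, -29.9, 39.3)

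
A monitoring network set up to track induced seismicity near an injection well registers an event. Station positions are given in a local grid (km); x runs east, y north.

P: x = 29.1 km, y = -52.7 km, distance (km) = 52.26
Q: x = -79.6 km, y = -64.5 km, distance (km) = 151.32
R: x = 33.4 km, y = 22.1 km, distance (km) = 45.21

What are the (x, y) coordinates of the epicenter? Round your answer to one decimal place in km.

62.5 km east, -12.5 km north

Circle about each station: (x − 29.1)² + (y + 52.7)² = 52.26²; (x + 79.6)² + (y + 64.5)² = 151.32²; (x − 33.4)² + (y − 22.1)² = 45.21².
Subtracting pairs of circle equations eliminates x²+y² and gives linear equations (the radical axes):
-217.4 x − 23.6 y = -13294.32
8.6 x + 149.6 y = -1332.97
Solving the 2×2 system: x ≈ 62.5, y ≈ -12.5 km.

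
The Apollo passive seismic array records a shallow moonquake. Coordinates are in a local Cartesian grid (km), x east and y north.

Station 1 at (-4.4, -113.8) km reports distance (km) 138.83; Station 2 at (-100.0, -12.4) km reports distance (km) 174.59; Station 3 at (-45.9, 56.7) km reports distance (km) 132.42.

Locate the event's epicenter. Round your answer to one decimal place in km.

Circle about each station: (x + 4.4)² + (y + 113.8)² = 138.83²; (x + 100.0)² + (y + 12.4)² = 174.59²; (x + 45.9)² + (y − 56.7)² = 132.42².
Subtracting pairs of circle equations eliminates x²+y² and gives linear equations (the radical axes):
-191.2 x + 202.8 y = -14023.94
-83.0 x + 341.0 y = -5909.39
Solving the 2×2 system: x ≈ 74.1, y ≈ 0.7 km.

x ≈ 74.1 km, y ≈ 0.7 km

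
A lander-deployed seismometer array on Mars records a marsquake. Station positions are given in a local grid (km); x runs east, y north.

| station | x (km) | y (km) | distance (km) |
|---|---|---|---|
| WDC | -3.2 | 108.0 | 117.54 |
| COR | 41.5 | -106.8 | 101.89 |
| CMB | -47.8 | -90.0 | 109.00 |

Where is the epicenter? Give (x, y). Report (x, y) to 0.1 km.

(22.5, -6.7)

Circle about each station: (x + 3.2)² + (y − 108.0)² = 117.54²; (x − 41.5)² + (y + 106.8)² = 101.89²; (x + 47.8)² + (y + 90.0)² = 109.00².
Subtracting pairs of circle equations eliminates x²+y² and gives linear equations (the radical axes):
89.4 x − 429.6 y = 4888.33
-89.2 x − 396.0 y = 645.25
Solving the 2×2 system: x ≈ 22.5, y ≈ -6.7 km.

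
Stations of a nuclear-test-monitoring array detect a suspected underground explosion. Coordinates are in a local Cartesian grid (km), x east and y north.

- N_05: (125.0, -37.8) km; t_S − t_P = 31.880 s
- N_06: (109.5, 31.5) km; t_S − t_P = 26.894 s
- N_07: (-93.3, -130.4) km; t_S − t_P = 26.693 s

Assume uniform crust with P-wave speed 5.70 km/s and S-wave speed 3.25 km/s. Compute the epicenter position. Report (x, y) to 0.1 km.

Distance from S−P lag: d = Δt · v_P v_S / (v_P − v_S) = Δt · (5.70·3.25)/(5.70−3.25) ≈ 7.5612·Δt.
So d_N_05 = 241.05, d_N_06 = 203.35, d_N_07 = 201.83 km.
Circle about each station: (x − 125.0)² + (y + 37.8)² = 241.05²; (x − 109.5)² + (y − 31.5)² = 203.35²; (x + 93.3)² + (y + 130.4)² = 201.83².
Subtracting the N_05 equation from the N_06 and N_07 equations removes the quadratic terms:
-31.0 x + 138.6 y = 12682.54
-436.6 x − 185.2 y = 26024.96
Solving the 2×2 system: x ≈ -89.9, y ≈ 71.4 km.

(-89.9, 71.4)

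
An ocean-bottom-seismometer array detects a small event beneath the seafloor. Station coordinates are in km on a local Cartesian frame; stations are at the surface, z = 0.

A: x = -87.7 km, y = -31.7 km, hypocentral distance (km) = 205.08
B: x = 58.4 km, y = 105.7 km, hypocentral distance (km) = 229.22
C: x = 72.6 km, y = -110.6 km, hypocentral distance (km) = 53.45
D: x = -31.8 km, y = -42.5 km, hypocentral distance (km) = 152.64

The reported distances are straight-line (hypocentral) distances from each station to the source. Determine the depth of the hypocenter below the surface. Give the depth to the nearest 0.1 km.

Each station gives a sphere (x−x_i)² + (y−y_i)² + z² = d_i² (stations at z=0).
Subtracting the A sphere from B and C: z² cancels, leaving linear equations in x and y:
292.2 x + 274.8 y = -4597.13
320.6 x − 157.8 y = 48007.84
Solving: x ≈ 92.893, y ≈ -115.504 km (keep extra digits for the depth step; rounded: 92.9, -115.5).
Then from the A sphere: z² = 205.08² − (x + 87.7)² − (y + 31.7)² with x = 92.893, y = -115.504, so z ≈ 49.202 ≈ 49.2 km.

z ≈ 49.2 km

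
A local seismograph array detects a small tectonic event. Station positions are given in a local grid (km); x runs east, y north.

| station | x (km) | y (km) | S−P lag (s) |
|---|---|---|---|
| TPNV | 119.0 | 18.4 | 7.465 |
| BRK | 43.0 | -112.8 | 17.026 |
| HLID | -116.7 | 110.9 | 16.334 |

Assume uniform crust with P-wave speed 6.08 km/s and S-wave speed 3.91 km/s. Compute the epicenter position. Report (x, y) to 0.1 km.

58.2 km east, 73.1 km north

Distance from S−P lag: d = Δt · v_P v_S / (v_P − v_S) = Δt · (6.08·3.91)/(6.08−3.91) ≈ 10.9552·Δt.
So d_TPNV = 81.78, d_BRK = 186.52, d_HLID = 178.94 km.
Circle about each station: (x − 119.0)² + (y − 18.4)² = 81.78²; (x − 43.0)² + (y + 112.8)² = 186.52²; (x + 116.7)² + (y − 110.9)² = 178.94².
Subtracting the TPNV equation from the BRK and HLID equations removes the quadratic terms:
-152.0 x − 262.4 y = -28028.46
-471.4 x + 185.0 y = -13913.42
Solving the 2×2 system: x ≈ 58.2, y ≈ 73.1 km.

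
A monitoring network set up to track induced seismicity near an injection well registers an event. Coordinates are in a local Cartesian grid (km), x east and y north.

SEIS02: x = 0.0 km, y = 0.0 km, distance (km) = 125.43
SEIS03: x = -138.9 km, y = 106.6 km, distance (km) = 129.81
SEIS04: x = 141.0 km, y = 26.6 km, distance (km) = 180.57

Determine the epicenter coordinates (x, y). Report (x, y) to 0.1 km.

Circle about each station: x² + y² = 125.43²; (x + 138.9)² + (y − 106.6)² = 129.81²; (x − 141.0)² + (y − 26.6)² = 180.57².
Subtracting the SEIS02 equation from the SEIS03 and SEIS04 equations removes the quadratic terms:
-277.8 x + 213.2 y = 29538.82
282.0 x + 53.2 y = 3715.72
Solving the 2×2 system: x ≈ -10.4, y ≈ 125.0 km.

x ≈ -10.4 km, y ≈ 125.0 km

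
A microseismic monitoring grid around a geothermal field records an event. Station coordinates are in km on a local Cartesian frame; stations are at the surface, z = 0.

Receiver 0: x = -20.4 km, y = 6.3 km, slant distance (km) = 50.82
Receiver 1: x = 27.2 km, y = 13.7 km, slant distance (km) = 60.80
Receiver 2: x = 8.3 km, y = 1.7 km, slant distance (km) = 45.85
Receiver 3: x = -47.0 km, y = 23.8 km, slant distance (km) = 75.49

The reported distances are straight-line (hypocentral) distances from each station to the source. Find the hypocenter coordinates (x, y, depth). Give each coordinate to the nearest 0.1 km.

x ≈ -2.6 km, y ≈ -26.7 km, depth ≈ 34.3 km

Each station gives a sphere (x−x_i)² + (y−y_i)² + z² = d_i² (stations at z=0).
Subtracting the Receiver 0 sphere from Receiver 1 and Receiver 2: z² cancels, leaving linear equations in x and y:
95.2 x + 14.8 y = -642.29
57.4 x − 9.2 y = 96.38
Solving: x ≈ -2.598, y ≈ -26.686 km (keep extra digits for the depth step; rounded: -2.6, -26.7).
Then from the Receiver 0 sphere: z² = 50.82² − (x + 20.4)² − (y − 6.3)² with x = -2.598, y = -26.686, so z ≈ 34.317 ≈ 34.3 km.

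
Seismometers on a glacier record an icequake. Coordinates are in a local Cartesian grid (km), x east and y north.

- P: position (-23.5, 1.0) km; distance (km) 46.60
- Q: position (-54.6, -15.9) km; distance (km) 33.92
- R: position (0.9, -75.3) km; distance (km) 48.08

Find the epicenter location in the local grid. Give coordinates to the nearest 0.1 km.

Circle about each station: (x + 23.5)² + (y − 1.0)² = 46.60²; (x + 54.6)² + (y + 15.9)² = 33.92²; (x − 0.9)² + (y + 75.3)² = 48.08².
Subtracting the P equation from the Q and R equations removes the quadratic terms:
-62.2 x − 33.8 y = 3701.71
48.8 x − 152.6 y = 4977.52
Solving the 2×2 system: x ≈ -35.6, y ≈ -44.0 km.

(-35.6, -44.0)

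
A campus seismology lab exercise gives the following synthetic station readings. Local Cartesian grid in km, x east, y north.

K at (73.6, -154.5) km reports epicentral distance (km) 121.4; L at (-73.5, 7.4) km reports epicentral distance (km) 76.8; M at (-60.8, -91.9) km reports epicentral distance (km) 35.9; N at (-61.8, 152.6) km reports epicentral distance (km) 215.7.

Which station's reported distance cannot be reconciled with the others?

K

Solve using three stations at a time. Using L, M, N (subtract circle equations pairwise → linear system) gives (x, y) ≈ (-40.7, -62.1).
Distances from that point to each station vs reported:
  K: calculated 147.0 vs reported 121.4 → residual 25.6 km
  L: calculated 76.8 vs reported 76.8 → residual 0.0 km
  M: calculated 36.0 vs reported 35.9 → residual 0.1 km
  N: calculated 215.7 vs reported 215.7 → residual 0.0 km
L, M, N are mutually consistent (residuals ≈ 0); K is off by 25.6 km.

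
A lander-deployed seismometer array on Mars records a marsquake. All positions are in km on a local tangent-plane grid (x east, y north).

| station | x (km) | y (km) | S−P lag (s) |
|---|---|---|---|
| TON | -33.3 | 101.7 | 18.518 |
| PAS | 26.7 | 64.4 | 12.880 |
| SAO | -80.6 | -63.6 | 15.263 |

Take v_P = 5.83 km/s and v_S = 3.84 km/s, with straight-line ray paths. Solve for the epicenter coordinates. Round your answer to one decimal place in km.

Distance from S−P lag: d = Δt · v_P v_S / (v_P − v_S) = Δt · (5.83·3.84)/(5.83−3.84) ≈ 11.2498·Δt.
So d_TON = 208.32, d_PAS = 144.90, d_SAO = 171.71 km.
Circle about each station: (x + 33.3)² + (y − 101.7)² = 208.32²; (x − 26.7)² + (y − 64.4)² = 144.90²; (x + 80.6)² + (y + 63.6)² = 171.71².
Subtracting the TON equation from the PAS and SAO equations removes the quadratic terms:
120.0 x − 74.6 y = 15809.68
-94.6 x − 330.6 y = 13002.44
Solving the 2×2 system: x ≈ 91.1, y ≈ -65.4 km.

91.1 km east, -65.4 km north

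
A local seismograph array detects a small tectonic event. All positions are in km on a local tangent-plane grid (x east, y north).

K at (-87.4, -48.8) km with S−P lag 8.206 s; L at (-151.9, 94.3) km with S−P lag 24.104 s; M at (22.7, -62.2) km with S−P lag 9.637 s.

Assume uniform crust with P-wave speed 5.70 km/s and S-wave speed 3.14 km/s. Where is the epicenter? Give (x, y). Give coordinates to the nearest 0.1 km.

(-34.5, -26.6)

Distance from S−P lag: d = Δt · v_P v_S / (v_P − v_S) = Δt · (5.70·3.14)/(5.70−3.14) ≈ 6.9914·Δt.
So d_K = 57.37, d_L = 168.52, d_M = 67.38 km.
Circle about each station: (x + 87.4)² + (y + 48.8)² = 57.37²; (x + 151.9)² + (y − 94.3)² = 168.52²; (x − 22.7)² + (y + 62.2)² = 67.38².
Subtracting the K equation from the L and M equations removes the quadratic terms:
-129.0 x + 286.2 y = -3161.77
220.2 x − 26.8 y = -6884.82
Solving the 2×2 system: x ≈ -34.5, y ≈ -26.6 km.
Check against K (with the unrounded x, y): √((x + 87.4)²+(y + 48.8)²) = 57.37 ≈ 57.37 km. ✓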